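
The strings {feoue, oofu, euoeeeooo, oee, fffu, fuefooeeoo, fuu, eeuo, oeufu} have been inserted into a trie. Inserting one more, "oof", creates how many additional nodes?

0

"oof" is already a full path in the trie; only an end-marker is added.
No new nodes are needed: 0.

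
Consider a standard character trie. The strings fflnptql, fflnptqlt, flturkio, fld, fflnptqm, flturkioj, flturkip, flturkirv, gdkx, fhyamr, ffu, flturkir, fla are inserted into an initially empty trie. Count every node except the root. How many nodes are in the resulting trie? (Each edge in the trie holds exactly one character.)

33

Count nodes per top-level branch (shared prefixes stored once):
  'f'-branch (fflnptql, fflnptqlt, fflnptqm, ffu, fhyamr, fla, fld, flturkio, flturkioj, flturkip, flturkir, flturkirv): 29 nodes
  'g'-branch (gdkx): 4 nodes
Sum: 33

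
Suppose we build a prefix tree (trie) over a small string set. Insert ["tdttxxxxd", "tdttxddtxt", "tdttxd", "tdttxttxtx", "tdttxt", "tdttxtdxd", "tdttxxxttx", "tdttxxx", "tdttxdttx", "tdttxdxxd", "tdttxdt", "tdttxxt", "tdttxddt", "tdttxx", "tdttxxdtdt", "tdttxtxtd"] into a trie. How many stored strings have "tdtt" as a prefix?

16

Filter for entries beginning with "tdtt":
Matches: "tdttxd", "tdttxddt", "tdttxddtxt", "tdttxdt", "tdttxdttx", "tdttxdxxd", "tdttxt", "tdttxtdxd", "tdttxttxtx", "tdttxtxtd", "tdttxx", "tdttxxdtdt", "tdttxxt", "tdttxxx", "tdttxxxttx", "tdttxxxxd"
Count: 16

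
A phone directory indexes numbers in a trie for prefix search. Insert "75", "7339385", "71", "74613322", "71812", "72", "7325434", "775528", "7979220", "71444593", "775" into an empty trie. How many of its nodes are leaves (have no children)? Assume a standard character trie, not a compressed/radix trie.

9

Leaves are exactly the stored words that no other stored word extends.
Those words: "71444593", "71812", "72", "7325434", "7339385", "74613322", "75", "775528", "7979220"
Leaf count: 9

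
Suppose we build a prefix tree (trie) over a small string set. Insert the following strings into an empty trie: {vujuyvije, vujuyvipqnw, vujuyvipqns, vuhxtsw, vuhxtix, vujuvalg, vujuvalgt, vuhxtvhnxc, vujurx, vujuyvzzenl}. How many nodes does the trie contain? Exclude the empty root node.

38

Trace insertions, counting only characters that open a new branch:
  "vujuyvije" → 9 new (v, u, j, u, y, v, i, j, e)
  "vujuyvipqnw" → prefix "vujuyvi" already present; 4 new (p, q, n, w)
  "vujuyvipqns" → prefix "vujuyvipqn" already present; 1 new (s)
  "vuhxtsw" → prefix "vu" already present; 5 new (h, x, t, s, w)
  "vuhxtix" → prefix "vuhxt" already present; 2 new (i, x)
  "vujuvalg" → prefix "vuju" already present; 4 new (v, a, l, g)
  "vujuvalgt" → prefix "vujuvalg" already present; 1 new (t)
  "vuhxtvhnxc" → prefix "vuhxt" already present; 5 new (v, h, n, x, c)
  "vujurx" → prefix "vuju" already present; 2 new (r, x)
  "vujuyvzzenl" → prefix "vujuyv" already present; 5 new (z, z, e, n, l)
Total nodes = 9 + 4 + 1 + 5 + 2 + 4 + 1 + 5 + 2 + 5 = 38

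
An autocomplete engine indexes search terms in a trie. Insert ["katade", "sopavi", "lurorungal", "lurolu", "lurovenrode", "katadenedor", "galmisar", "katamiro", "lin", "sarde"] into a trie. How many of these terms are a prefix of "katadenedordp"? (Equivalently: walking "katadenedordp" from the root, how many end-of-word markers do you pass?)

2

Walk "katadenedordp" from the root; an end-of-word marker is hit whenever a stored word is a prefix of "katadenedordp".
Prefixes of the query that are stored words: "katade", "katadenedor"
Count: 2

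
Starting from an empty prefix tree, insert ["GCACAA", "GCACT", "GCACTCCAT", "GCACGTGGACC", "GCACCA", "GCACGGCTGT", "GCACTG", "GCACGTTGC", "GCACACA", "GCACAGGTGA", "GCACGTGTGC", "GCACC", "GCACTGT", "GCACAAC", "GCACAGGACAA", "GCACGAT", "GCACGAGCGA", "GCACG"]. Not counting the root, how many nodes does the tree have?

51

Insert word by word; a character creates a node only if that edge doesn't already exist:
  "GCACAA" → 6 new (G, C, A, C, A, A)
  "GCACT" → prefix "GCAC" already present; 1 new (T)
  "GCACTCCAT" → prefix "GCACT" already present; 4 new (C, C, A, T)
  "GCACGTGGACC" → prefix "GCAC" already present; 7 new (G, T, G, G, A, C, C)
  "GCACCA" → prefix "GCAC" already present; 2 new (C, A)
  "GCACGGCTGT" → prefix "GCACG" already present; 5 new (G, C, T, G, T)
  "GCACTG" → prefix "GCACT" already present; 1 new (G)
  "GCACGTTGC" → prefix "GCACGT" already present; 3 new (T, G, C)
  "GCACACA" → prefix "GCACA" already present; 2 new (C, A)
  "GCACAGGTGA" → prefix "GCACA" already present; 5 new (G, G, T, G, A)
  "GCACGTGTGC" → prefix "GCACGTG" already present; 3 new (T, G, C)
  "GCACC" → prefix "GCACC" already present; 0 new (none)
  "GCACTGT" → prefix "GCACTG" already present; 1 new (T)
  "GCACAAC" → prefix "GCACAA" already present; 1 new (C)
  "GCACAGGACAA" → prefix "GCACAGG" already present; 4 new (A, C, A, A)
  "GCACGAT" → prefix "GCACG" already present; 2 new (A, T)
  "GCACGAGCGA" → prefix "GCACGA" already present; 4 new (G, C, G, A)
  "GCACG" → prefix "GCACG" already present; 0 new (none)
Total nodes = 6 + 1 + 4 + 7 + 2 + 5 + 1 + 3 + 2 + 5 + 3 + 0 + 1 + 1 + 4 + 2 + 4 + 0 = 51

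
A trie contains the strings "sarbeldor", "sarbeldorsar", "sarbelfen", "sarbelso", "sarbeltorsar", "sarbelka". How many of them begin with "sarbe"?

Traverse to the node for "sarbe", then collect every word in that subtree.
Matches: "sarbeldor", "sarbeldorsar", "sarbelfen", "sarbelka", "sarbelso", "sarbeltorsar"
Count: 6

6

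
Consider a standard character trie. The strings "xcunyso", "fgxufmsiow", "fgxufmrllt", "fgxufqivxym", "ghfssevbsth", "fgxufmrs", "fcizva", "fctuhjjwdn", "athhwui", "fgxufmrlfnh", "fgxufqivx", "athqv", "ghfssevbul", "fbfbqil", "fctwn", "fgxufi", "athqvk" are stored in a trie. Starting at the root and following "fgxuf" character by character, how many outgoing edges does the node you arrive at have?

3

Follow the path "fgxuf" to its node, then look at its outgoing edges.
Distinct next characters after "fgxuf": i, m, q.
That node has 3 child edges.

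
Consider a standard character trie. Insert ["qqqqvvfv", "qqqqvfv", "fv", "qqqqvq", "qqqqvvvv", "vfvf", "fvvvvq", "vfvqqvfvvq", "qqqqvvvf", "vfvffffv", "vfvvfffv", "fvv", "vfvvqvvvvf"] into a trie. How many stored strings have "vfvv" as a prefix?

Traverse to the node for "vfvv", then collect every word in that subtree.
Matches: "vfvvfffv", "vfvvqvvvvf"
Count: 2

2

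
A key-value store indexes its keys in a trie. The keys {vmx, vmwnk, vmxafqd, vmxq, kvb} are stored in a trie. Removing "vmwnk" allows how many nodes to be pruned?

Walk "vmwnk" from the leaf back toward the root, removing each node that no remaining word uses.
The suffix "wnk" (3 nodes) is used only by "vmwnk"; the node for "vm" still has the child "x", so pruning stops there.
Nodes removed: 3

3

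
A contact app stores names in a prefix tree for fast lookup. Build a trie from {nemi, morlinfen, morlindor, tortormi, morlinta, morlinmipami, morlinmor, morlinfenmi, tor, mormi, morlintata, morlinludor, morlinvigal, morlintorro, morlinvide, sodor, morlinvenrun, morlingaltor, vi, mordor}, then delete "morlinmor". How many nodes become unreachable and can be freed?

2

A node on "morlinmor"'s path can go only if nothing else ends at it or branches off below it.
The suffix "or" (2 nodes) is used only by "morlinmor"; the node for "morlinm" still has the child "i", so pruning stops there.
Nodes removed: 2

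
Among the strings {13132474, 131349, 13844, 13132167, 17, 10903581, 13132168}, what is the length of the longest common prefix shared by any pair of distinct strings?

7

Equivalently: take the maximum, over all pairs, of their longest common prefix length.
"13132167" and "13132168" agree on "1313216" (7 characters) before diverging; nothing deeper is shared.
Longest shared-prefix length: 7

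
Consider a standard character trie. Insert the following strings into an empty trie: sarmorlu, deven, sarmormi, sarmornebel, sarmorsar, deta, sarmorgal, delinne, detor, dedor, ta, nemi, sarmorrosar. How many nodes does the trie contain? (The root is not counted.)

Count nodes per top-level branch (shared prefixes stored once):
  'd'-branch (dedor, delinne, deta, detor, deven): 17 nodes
  'n'-branch (nemi): 4 nodes
  's'-branch (sarmorgal, sarmorlu, sarmormi, sarmornebel, sarmorrosar, sarmorsar): 26 nodes
  't'-branch (ta): 2 nodes
Sum: 49

49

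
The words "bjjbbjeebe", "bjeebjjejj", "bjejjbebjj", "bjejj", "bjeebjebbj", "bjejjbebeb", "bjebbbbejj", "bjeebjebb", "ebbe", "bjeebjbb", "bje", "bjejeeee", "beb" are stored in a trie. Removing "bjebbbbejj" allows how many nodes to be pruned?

7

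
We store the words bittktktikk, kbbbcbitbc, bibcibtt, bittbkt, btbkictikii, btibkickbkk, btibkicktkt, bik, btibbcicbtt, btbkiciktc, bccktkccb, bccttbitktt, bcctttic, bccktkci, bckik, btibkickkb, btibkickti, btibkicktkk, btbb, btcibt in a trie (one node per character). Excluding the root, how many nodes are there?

Insert word by word; a character creates a node only if that edge doesn't already exist:
  "bittktktikk" → 11 new (b, i, t, t, k, t, k, t, i, k, k)
  "kbbbcbitbc" → 10 new (k, b, b, b, c, b, i, t, b, c)
  "bibcibtt" → prefix "bi" already present; 6 new (b, c, i, b, t, t)
  "bittbkt" → prefix "bitt" already present; 3 new (b, k, t)
  "btbkictikii" → prefix "b" already present; 10 new (t, b, k, i, c, t, i, k, i, i)
  "btibkickbkk" → prefix "bt" already present; 9 new (i, b, k, i, c, k, b, k, k)
  "btibkicktkt" → prefix "btibkick" already present; 3 new (t, k, t)
  "bik" → prefix "bi" already present; 1 new (k)
  "btibbcicbtt" → prefix "btib" already present; 7 new (b, c, i, c, b, t, t)
  "btbkiciktc" → prefix "btbkic" already present; 4 new (i, k, t, c)
  "bccktkccb" → prefix "b" already present; 8 new (c, c, k, t, k, c, c, b)
  "bccttbitktt" → prefix "bcc" already present; 8 new (t, t, b, i, t, k, t, t)
  "bcctttic" → prefix "bcctt" already present; 3 new (t, i, c)
  "bccktkci" → prefix "bccktkc" already present; 1 new (i)
  "bckik" → prefix "bc" already present; 3 new (k, i, k)
  "btibkickkb" → prefix "btibkick" already present; 2 new (k, b)
  "btibkickti" → prefix "btibkickt" already present; 1 new (i)
  "btibkicktkk" → prefix "btibkicktk" already present; 1 new (k)
  "btbb" → prefix "btb" already present; 1 new (b)
  "btcibt" → prefix "bt" already present; 4 new (c, i, b, t)
Total nodes = 11 + 10 + 6 + 3 + 10 + 9 + 3 + 1 + 7 + 4 + 8 + 8 + 3 + 1 + 3 + 2 + 1 + 1 + 1 + 4 = 96

96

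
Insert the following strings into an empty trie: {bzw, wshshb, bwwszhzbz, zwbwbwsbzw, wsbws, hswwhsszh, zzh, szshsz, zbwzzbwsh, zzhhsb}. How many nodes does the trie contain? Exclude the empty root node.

For each word, the new-node count is its length minus the longest prefix already in the trie:
  "bzw" → 3 new (b, z, w)
  "wshshb" → 6 new (w, s, h, s, h, b)
  "bwwszhzbz" → prefix "b" already present; 8 new (w, w, s, z, h, z, b, z)
  "zwbwbwsbzw" → 10 new (z, w, b, w, b, w, s, b, z, w)
  "wsbws" → prefix "ws" already present; 3 new (b, w, s)
  "hswwhsszh" → 9 new (h, s, w, w, h, s, s, z, h)
  "zzh" → prefix "z" already present; 2 new (z, h)
  "szshsz" → 6 new (s, z, s, h, s, z)
  "zbwzzbwsh" → prefix "z" already present; 8 new (b, w, z, z, b, w, s, h)
  "zzhhsb" → prefix "zzh" already present; 3 new (h, s, b)
Total nodes = 3 + 6 + 8 + 10 + 3 + 9 + 2 + 6 + 8 + 3 = 58

58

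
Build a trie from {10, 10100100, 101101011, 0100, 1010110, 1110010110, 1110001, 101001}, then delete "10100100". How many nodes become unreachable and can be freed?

2

After clearing the end-marker at "10100100", prune upward until reaching a node still needed by another word.
The suffix "00" (2 nodes) is used only by "10100100"; "101001" is itself a stored word, so pruning stops there.
Nodes removed: 2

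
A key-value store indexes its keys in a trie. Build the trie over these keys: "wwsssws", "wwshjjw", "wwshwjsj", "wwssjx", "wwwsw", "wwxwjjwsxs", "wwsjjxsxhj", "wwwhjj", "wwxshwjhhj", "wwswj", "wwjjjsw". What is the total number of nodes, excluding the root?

52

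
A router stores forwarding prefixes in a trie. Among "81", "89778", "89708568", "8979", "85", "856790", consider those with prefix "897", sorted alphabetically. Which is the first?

Words with prefix "897", in lexicographic order: "89708568", "89778", "8979"
Position 1: 89708568

89708568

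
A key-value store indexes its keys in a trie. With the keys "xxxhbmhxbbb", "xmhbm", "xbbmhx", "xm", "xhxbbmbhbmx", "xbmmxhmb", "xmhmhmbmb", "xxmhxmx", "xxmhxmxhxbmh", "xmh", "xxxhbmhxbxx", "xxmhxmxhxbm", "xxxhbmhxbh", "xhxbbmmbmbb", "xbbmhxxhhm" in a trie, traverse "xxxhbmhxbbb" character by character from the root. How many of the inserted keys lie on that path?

Walk "xxxhbmhxbbb" from the root; an end-of-word marker is hit whenever a stored word is a prefix of "xxxhbmhxbbb".
Prefixes of the query that are stored words: "xxxhbmhxbbb"
Count: 1

1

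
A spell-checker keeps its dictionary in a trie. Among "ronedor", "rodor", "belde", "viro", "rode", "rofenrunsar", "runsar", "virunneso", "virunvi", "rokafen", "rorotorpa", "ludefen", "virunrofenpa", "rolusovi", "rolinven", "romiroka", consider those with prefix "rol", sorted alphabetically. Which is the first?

rolinven

Filter for "rol…" and sort: "rolinven", "rolusovi"
Position 1: rolinven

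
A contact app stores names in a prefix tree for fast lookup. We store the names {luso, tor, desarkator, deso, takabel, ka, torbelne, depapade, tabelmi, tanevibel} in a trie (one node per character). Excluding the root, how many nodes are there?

Trace insertions, counting only characters that open a new branch:
  "luso" → 4 new (l, u, s, o)
  "tor" → 3 new (t, o, r)
  "desarkator" → 10 new (d, e, s, a, r, k, a, t, o, r)
  "deso" → prefix "des" already present; 1 new (o)
  "takabel" → prefix "t" already present; 6 new (a, k, a, b, e, l)
  "ka" → 2 new (k, a)
  "torbelne" → prefix "tor" already present; 5 new (b, e, l, n, e)
  "depapade" → prefix "de" already present; 6 new (p, a, p, a, d, e)
  "tabelmi" → prefix "ta" already present; 5 new (b, e, l, m, i)
  "tanevibel" → prefix "ta" already present; 7 new (n, e, v, i, b, e, l)
Total nodes = 4 + 3 + 10 + 1 + 6 + 2 + 5 + 6 + 5 + 7 = 49

49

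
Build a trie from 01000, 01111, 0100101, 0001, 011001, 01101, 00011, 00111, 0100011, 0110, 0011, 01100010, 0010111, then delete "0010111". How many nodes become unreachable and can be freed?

4

After clearing the end-marker at "0010111", prune upward until reaching a node still needed by another word.
The suffix "0111" (4 nodes) is used only by "0010111"; the node for "001" still has the child "1", so pruning stops there.
Nodes removed: 4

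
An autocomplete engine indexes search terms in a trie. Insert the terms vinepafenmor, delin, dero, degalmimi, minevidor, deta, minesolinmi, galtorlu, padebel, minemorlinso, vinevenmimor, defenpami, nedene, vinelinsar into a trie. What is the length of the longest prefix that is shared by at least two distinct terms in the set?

The deepest shared node is where two words last agree before diverging.
"minemorlinso" and "minesolinmi" agree on "mine" (4 characters) before diverging; nothing deeper is shared.
Longest shared-prefix length: 4

4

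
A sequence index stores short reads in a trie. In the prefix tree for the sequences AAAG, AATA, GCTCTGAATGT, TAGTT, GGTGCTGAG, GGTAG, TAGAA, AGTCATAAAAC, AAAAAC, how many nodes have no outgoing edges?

A leaf is a node with no children — equivalently, the end of a word that is not a proper prefix of any other stored word.
Those words: "AAAAAC", "AAAG", "AATA", "AGTCATAAAAC", "GCTCTGAATGT", "GGTAG", "GGTGCTGAG", "TAGAA", "TAGTT"
Leaf count: 9

9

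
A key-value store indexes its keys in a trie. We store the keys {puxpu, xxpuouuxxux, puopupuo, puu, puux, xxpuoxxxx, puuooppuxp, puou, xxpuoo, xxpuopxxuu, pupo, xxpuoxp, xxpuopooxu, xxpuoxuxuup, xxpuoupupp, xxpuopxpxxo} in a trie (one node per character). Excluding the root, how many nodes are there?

62

Trace insertions, counting only characters that open a new branch:
  "puxpu" → 5 new (p, u, x, p, u)
  "xxpuouuxxux" → 11 new (x, x, p, u, o, u, u, x, x, u, x)
  "puopupuo" → prefix "pu" already present; 6 new (o, p, u, p, u, o)
  "puu" → prefix "pu" already present; 1 new (u)
  "puux" → prefix "puu" already present; 1 new (x)
  "xxpuoxxxx" → prefix "xxpuo" already present; 4 new (x, x, x, x)
  "puuooppuxp" → prefix "puu" already present; 7 new (o, o, p, p, u, x, p)
  "puou" → prefix "puo" already present; 1 new (u)
  "xxpuoo" → prefix "xxpuo" already present; 1 new (o)
  "xxpuopxxuu" → prefix "xxpuo" already present; 5 new (p, x, x, u, u)
  "pupo" → prefix "pu" already present; 2 new (p, o)
  "xxpuoxp" → prefix "xxpuox" already present; 1 new (p)
  "xxpuopooxu" → prefix "xxpuop" already present; 4 new (o, o, x, u)
  "xxpuoxuxuup" → prefix "xxpuox" already present; 5 new (u, x, u, u, p)
  "xxpuoupupp" → prefix "xxpuou" already present; 4 new (p, u, p, p)
  "xxpuopxpxxo" → prefix "xxpuopx" already present; 4 new (p, x, x, o)
Total nodes = 5 + 11 + 6 + 1 + 1 + 4 + 7 + 1 + 1 + 5 + 2 + 1 + 4 + 5 + 4 + 4 = 62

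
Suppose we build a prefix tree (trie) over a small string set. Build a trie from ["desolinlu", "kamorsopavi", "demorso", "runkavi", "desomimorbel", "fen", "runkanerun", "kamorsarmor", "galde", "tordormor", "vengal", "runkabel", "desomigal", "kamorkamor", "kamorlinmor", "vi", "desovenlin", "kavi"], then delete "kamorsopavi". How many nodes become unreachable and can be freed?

5

A node on "kamorsopavi"'s path can go only if nothing else ends at it or branches off below it.
The suffix "opavi" (5 nodes) is used only by "kamorsopavi"; the node for "kamors" still has the child "a", so pruning stops there.
Nodes removed: 5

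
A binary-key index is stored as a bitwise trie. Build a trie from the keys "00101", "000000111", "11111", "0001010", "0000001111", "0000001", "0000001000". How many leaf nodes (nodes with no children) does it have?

5

Leaves are exactly the stored words that no other stored word extends.
Those words: "0000001000", "0000001111", "0001010", "00101", "11111"
Leaf count: 5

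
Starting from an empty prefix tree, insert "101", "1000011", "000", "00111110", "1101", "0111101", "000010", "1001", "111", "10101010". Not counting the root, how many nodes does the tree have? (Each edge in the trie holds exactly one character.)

36

Insert word by word; a character creates a node only if that edge doesn't already exist:
  "101" → 3 new (1, 0, 1)
  "1000011" → prefix "10" already present; 5 new (0, 0, 0, 1, 1)
  "000" → 3 new (0, 0, 0)
  "00111110" → prefix "00" already present; 6 new (1, 1, 1, 1, 1, 0)
  "1101" → prefix "1" already present; 3 new (1, 0, 1)
  "0111101" → prefix "0" already present; 6 new (1, 1, 1, 1, 0, 1)
  "000010" → prefix "000" already present; 3 new (0, 1, 0)
  "1001" → prefix "100" already present; 1 new (1)
  "111" → prefix "11" already present; 1 new (1)
  "10101010" → prefix "101" already present; 5 new (0, 1, 0, 1, 0)
Total nodes = 3 + 5 + 3 + 6 + 3 + 6 + 3 + 1 + 1 + 5 = 36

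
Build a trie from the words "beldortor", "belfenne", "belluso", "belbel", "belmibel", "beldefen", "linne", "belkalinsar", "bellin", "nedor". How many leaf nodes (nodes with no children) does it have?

10

A leaf is a node with no children — equivalently, the end of a word that is not a proper prefix of any other stored word.
Those words: "belbel", "beldefen", "beldortor", "belfenne", "belkalinsar", "bellin", "belluso", "belmibel", "linne", "nedor"
Leaf count: 10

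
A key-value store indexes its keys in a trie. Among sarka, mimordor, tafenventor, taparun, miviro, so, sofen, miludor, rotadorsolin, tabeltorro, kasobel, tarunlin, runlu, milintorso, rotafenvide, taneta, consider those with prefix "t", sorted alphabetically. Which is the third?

taneta

Words with prefix "t", in lexicographic order: "tabeltorro", "tafenventor", "taneta", "taparun", "tarunlin"
The 3rd is taneta.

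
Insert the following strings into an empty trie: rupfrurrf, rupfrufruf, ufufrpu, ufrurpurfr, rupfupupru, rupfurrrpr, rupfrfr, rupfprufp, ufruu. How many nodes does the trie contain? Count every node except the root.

47

Count nodes per top-level branch (shared prefixes stored once):
  'r'-branch (rupfprufp, rupfrfr, rupfrufruf, rupfrurrf, rupfupupru, rupfurrrpr): 31 nodes
  'u'-branch (ufrurpurfr, ufruu, ufufrpu): 16 nodes
Sum: 47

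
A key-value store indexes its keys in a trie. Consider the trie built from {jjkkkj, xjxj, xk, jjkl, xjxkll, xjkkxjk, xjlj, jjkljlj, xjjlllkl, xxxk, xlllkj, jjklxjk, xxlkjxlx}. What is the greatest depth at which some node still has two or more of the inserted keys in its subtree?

Equivalently: take the maximum, over all pairs, of their longest common prefix length.
"jjkl" and "jjkljlj" agree on "jjkl" (4 characters) before diverging; nothing deeper is shared.
Longest shared-prefix length: 4

4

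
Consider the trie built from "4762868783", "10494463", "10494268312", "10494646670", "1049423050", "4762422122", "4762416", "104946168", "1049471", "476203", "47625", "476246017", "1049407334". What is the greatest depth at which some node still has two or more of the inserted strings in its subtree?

Look for the deepest trie node that still has at least two words in its subtree.
e.g. "1049423050" and "10494268312" share the prefix "104942" of length 6; no pair shares a longer one.
Longest shared-prefix length: 6

6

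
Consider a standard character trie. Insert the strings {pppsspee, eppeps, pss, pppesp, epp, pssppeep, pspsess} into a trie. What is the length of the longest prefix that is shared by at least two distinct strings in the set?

Equivalently: take the maximum, over all pairs, of their longest common prefix length.
e.g. "epp" and "eppeps" share the prefix "epp" of length 3; no pair shares a longer one.
Longest shared-prefix length: 3

3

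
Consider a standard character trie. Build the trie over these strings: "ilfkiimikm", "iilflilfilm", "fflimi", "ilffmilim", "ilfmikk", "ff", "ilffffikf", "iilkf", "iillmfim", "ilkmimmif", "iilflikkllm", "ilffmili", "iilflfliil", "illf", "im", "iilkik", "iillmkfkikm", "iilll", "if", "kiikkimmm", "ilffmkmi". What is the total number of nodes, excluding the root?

90

Insert word by word; a character creates a node only if that edge doesn't already exist:
  "ilfkiimikm" → 10 new (i, l, f, k, i, i, m, i, k, m)
  "iilflilfilm" → prefix "i" already present; 10 new (i, l, f, l, i, l, f, i, l, m)
  "fflimi" → 6 new (f, f, l, i, m, i)
  "ilffmilim" → prefix "ilf" already present; 6 new (f, m, i, l, i, m)
  "ilfmikk" → prefix "ilf" already present; 4 new (m, i, k, k)
  "ff" → prefix "ff" already present; 0 new (none)
  "ilffffikf" → prefix "ilff" already present; 5 new (f, f, i, k, f)
  "iilkf" → prefix "iil" already present; 2 new (k, f)
  "iillmfim" → prefix "iil" already present; 5 new (l, m, f, i, m)
  "ilkmimmif" → prefix "il" already present; 7 new (k, m, i, m, m, i, f)
  "iilflikkllm" → prefix "iilfli" already present; 5 new (k, k, l, l, m)
  "ilffmili" → prefix "ilffmili" already present; 0 new (none)
  "iilflfliil" → prefix "iilfl" already present; 5 new (f, l, i, i, l)
  "illf" → prefix "il" already present; 2 new (l, f)
  "im" → prefix "i" already present; 1 new (m)
  "iilkik" → prefix "iilk" already present; 2 new (i, k)
  "iillmkfkikm" → prefix "iillm" already present; 6 new (k, f, k, i, k, m)
  "iilll" → prefix "iill" already present; 1 new (l)
  "if" → prefix "i" already present; 1 new (f)
  "kiikkimmm" → 9 new (k, i, i, k, k, i, m, m, m)
  "ilffmkmi" → prefix "ilffm" already present; 3 new (k, m, i)
Total nodes = 10 + 10 + 6 + 6 + 4 + 0 + 5 + 2 + 5 + 7 + 5 + 0 + 5 + 2 + 1 + 2 + 6 + 1 + 1 + 9 + 3 = 90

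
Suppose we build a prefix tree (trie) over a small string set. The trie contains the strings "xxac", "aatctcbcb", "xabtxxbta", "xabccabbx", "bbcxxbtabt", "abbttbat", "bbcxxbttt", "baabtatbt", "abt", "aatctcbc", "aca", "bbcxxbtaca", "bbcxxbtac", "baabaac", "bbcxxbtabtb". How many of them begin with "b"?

7

Traverse to the node for "b", then collect every word in that subtree.
Words under "b": baabaac, baabtatbt, bbcxxbtabt, bbcxxbtabtb, bbcxxbtac, bbcxxbtaca, bbcxxbttt
Count: 7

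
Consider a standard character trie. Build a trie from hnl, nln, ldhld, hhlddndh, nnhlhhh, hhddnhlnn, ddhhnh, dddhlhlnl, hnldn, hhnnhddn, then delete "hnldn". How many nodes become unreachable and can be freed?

After clearing the end-marker at "hnldn", prune upward until reaching a node still needed by another word.
The suffix "dn" (2 nodes) is used only by "hnldn"; "hnl" is itself a stored word, so pruning stops there.
Nodes removed: 2

2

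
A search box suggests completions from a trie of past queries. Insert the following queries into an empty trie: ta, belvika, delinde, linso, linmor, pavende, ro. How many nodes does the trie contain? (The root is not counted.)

33

Trace insertions, counting only characters that open a new branch:
  "ta" → 2 new (t, a)
  "belvika" → 7 new (b, e, l, v, i, k, a)
  "delinde" → 7 new (d, e, l, i, n, d, e)
  "linso" → 5 new (l, i, n, s, o)
  "linmor" → prefix "lin" already present; 3 new (m, o, r)
  "pavende" → 7 new (p, a, v, e, n, d, e)
  "ro" → 2 new (r, o)
Total nodes = 2 + 7 + 7 + 5 + 3 + 7 + 2 = 33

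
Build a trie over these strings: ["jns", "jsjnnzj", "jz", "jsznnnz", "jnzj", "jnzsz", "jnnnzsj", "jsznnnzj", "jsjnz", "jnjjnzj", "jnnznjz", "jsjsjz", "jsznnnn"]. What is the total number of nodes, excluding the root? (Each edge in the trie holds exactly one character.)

For each word, the new-node count is its length minus the longest prefix already in the trie:
  "jns" → 3 new (j, n, s)
  "jsjnnzj" → prefix "j" already present; 6 new (s, j, n, n, z, j)
  "jz" → prefix "j" already present; 1 new (z)
  "jsznnnz" → prefix "js" already present; 5 new (z, n, n, n, z)
  "jnzj" → prefix "jn" already present; 2 new (z, j)
  "jnzsz" → prefix "jnz" already present; 2 new (s, z)
  "jnnnzsj" → prefix "jn" already present; 5 new (n, n, z, s, j)
  "jsznnnzj" → prefix "jsznnnz" already present; 1 new (j)
  "jsjnz" → prefix "jsjn" already present; 1 new (z)
  "jnjjnzj" → prefix "jn" already present; 5 new (j, j, n, z, j)
  "jnnznjz" → prefix "jnn" already present; 4 new (z, n, j, z)
  "jsjsjz" → prefix "jsj" already present; 3 new (s, j, z)
  "jsznnnn" → prefix "jsznnn" already present; 1 new (n)
Total nodes = 3 + 6 + 1 + 5 + 2 + 2 + 5 + 1 + 1 + 5 + 4 + 3 + 1 = 39

39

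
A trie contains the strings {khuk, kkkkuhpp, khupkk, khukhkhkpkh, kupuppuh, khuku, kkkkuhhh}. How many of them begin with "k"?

7

Walk to "k"; the words in its subtree are exactly those with that prefix.
Matches: "khuk", "khukhkhkpkh", "khuku", "khupkk", "kkkkuhhh", "kkkkuhpp", "kupuppuh"
Count: 7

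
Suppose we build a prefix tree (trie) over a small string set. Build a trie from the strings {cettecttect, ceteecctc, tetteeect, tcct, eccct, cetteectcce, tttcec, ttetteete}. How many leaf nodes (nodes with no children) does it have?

8

Leaves are exactly the stored words that no other stored word extends.
Those words: "ceteecctc", "cettecttect", "cetteectcce", "eccct", "tcct", "tetteeect", "ttetteete", "tttcec"
Leaf count: 8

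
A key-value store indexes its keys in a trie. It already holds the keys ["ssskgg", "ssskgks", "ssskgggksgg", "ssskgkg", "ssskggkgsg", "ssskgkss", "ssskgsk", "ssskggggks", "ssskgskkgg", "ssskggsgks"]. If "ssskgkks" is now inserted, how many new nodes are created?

Walking "ssskgkks" from the root, the first 6 characters ("ssskgk") follow existing edges; "k" is the first miss.
New nodes needed: |"ssskgkks"| − 6 = 8 − 6 = 2.

2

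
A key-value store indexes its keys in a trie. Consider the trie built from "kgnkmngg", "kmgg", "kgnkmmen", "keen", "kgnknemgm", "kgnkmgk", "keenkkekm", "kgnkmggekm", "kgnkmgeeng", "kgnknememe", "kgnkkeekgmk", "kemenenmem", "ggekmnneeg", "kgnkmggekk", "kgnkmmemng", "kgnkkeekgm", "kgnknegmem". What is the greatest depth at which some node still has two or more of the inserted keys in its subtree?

The deepest shared node is where two words last agree before diverging.
e.g. "kgnkkeekgm" and "kgnkkeekgmk" share the prefix "kgnkkeekgm" of length 10; no pair shares a longer one.
Longest shared-prefix length: 10

10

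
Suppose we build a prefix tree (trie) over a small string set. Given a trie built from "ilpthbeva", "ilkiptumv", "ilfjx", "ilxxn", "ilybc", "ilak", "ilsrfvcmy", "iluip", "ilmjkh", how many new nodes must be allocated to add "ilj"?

Walking "ilj" from the root, the first 2 characters ("il") follow existing edges; "j" is the first miss.
New nodes needed: |"ilj"| − 2 = 3 − 2 = 1.

1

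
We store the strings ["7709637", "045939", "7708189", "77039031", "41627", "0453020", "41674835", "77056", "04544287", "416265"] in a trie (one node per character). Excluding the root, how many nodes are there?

45

For each word, the new-node count is its length minus the longest prefix already in the trie:
  "7709637" → 7 new (7, 7, 0, 9, 6, 3, 7)
  "045939" → 6 new (0, 4, 5, 9, 3, 9)
  "7708189" → prefix "770" already present; 4 new (8, 1, 8, 9)
  "77039031" → prefix "770" already present; 5 new (3, 9, 0, 3, 1)
  "41627" → 5 new (4, 1, 6, 2, 7)
  "0453020" → prefix "045" already present; 4 new (3, 0, 2, 0)
  "41674835" → prefix "416" already present; 5 new (7, 4, 8, 3, 5)
  "77056" → prefix "770" already present; 2 new (5, 6)
  "04544287" → prefix "045" already present; 5 new (4, 4, 2, 8, 7)
  "416265" → prefix "4162" already present; 2 new (6, 5)
Total nodes = 7 + 6 + 4 + 5 + 5 + 4 + 5 + 2 + 5 + 2 = 45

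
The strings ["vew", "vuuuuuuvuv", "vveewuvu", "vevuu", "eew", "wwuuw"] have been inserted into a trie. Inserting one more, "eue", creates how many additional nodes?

2

"e" is already a path in the trie; the remaining "ue" must be added.
New nodes needed: |"eue"| − 1 = 3 − 1 = 2.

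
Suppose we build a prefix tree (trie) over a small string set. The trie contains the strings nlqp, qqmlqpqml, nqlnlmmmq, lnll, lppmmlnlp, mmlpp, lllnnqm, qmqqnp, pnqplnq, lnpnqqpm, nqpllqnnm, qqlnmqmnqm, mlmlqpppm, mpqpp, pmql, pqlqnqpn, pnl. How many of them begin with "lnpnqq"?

1

Traverse to the node for "lnpnqq", then collect every word in that subtree.
Matches: "lnpnqqpm"
Count: 1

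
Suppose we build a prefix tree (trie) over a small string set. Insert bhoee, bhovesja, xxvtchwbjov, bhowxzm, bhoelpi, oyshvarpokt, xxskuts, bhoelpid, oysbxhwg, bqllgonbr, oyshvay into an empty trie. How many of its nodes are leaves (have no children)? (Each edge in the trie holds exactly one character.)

10

A leaf is a node with no children — equivalently, the end of a word that is not a proper prefix of any other stored word.
Those words: "bhoee", "bhoelpid", "bhovesja", "bhowxzm", "bqllgonbr", "oysbxhwg", "oyshvarpokt", "oyshvay", "xxskuts", "xxvtchwbjov"
Leaf count: 10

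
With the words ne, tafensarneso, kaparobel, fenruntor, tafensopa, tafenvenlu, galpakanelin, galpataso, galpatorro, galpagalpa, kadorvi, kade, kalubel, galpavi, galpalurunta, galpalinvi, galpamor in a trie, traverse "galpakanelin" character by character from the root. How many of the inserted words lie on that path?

1

Check each prefix of "galpakanelin" against the stored set — each match is an end-marker on the path.
Prefixes of the query that are stored words: "galpakanelin"
Count: 1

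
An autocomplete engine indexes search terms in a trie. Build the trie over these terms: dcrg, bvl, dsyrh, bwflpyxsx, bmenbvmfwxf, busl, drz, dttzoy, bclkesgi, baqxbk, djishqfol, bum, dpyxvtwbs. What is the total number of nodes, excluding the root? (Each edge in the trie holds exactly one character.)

For each word, the new-node count is its length minus the longest prefix already in the trie:
  "dcrg" → 4 new (d, c, r, g)
  "bvl" → 3 new (b, v, l)
  "dsyrh" → prefix "d" already present; 4 new (s, y, r, h)
  "bwflpyxsx" → prefix "b" already present; 8 new (w, f, l, p, y, x, s, x)
  "bmenbvmfwxf" → prefix "b" already present; 10 new (m, e, n, b, v, m, f, w, x, f)
  "busl" → prefix "b" already present; 3 new (u, s, l)
  "drz" → prefix "d" already present; 2 new (r, z)
  "dttzoy" → prefix "d" already present; 5 new (t, t, z, o, y)
  "bclkesgi" → prefix "b" already present; 7 new (c, l, k, e, s, g, i)
  "baqxbk" → prefix "b" already present; 5 new (a, q, x, b, k)
  "djishqfol" → prefix "d" already present; 8 new (j, i, s, h, q, f, o, l)
  "bum" → prefix "bu" already present; 1 new (m)
  "dpyxvtwbs" → prefix "d" already present; 8 new (p, y, x, v, t, w, b, s)
Total nodes = 4 + 3 + 4 + 8 + 10 + 3 + 2 + 5 + 7 + 5 + 8 + 1 + 8 = 68

68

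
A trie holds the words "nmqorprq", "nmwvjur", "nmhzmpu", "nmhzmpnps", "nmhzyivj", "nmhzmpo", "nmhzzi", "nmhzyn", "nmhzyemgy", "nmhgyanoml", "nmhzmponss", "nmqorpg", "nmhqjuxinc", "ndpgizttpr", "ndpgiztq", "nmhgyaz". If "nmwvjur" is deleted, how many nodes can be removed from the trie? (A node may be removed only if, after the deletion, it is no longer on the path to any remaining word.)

5

After clearing the end-marker at "nmwvjur", prune upward until reaching a node still needed by another word.
The suffix "wvjur" (5 nodes) is used only by "nmwvjur"; the node for "nm" still has the child "q", so pruning stops there.
Nodes removed: 5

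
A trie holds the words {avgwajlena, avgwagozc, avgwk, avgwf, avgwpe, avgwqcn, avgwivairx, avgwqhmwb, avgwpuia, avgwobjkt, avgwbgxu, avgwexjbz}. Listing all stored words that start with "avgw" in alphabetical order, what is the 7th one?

DFS of the "avgw" subtree visits, in order: "avgwagozc", "avgwajlena", "avgwbgxu", "avgwexjbz", "avgwf", "avgwivairx", "avgwk", "avgwobjkt", "avgwpe", "avgwpuia", "avgwqcn", "avgwqhmwb"
Position 7: avgwk

avgwk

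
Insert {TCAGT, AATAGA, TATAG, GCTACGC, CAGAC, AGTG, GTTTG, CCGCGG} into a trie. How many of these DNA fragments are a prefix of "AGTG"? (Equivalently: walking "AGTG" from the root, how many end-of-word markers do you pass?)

Traverse "AGTG" character by character; count nodes along the way that are marked as word ends.
Prefixes of the query that are stored words: "AGTG"
Count: 1

1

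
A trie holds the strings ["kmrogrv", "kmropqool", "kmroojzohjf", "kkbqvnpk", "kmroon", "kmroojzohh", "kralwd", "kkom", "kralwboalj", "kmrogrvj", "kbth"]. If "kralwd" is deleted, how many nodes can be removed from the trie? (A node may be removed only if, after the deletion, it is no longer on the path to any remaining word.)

1

Walk "kralwd" from the leaf back toward the root, removing each node that no remaining word uses.
The suffix "d" (1 node) is used only by "kralwd"; the node for "kralw" still has the child "b", so pruning stops there.
Nodes removed: 1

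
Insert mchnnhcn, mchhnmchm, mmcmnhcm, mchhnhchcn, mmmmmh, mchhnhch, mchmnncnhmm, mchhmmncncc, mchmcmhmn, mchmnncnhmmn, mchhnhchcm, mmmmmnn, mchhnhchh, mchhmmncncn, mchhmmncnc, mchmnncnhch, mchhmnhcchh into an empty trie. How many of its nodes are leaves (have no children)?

A leaf is a node with no children — equivalently, the end of a word that is not a proper prefix of any other stored word.
Those words: "mchhmmncncc", "mchhmmncncn", "mchhmnhcchh", "mchhnhchcm", "mchhnhchcn", "mchhnhchh", "mchhnmchm", "mchmcmhmn", "mchmnncnhch", "mchmnncnhmmn", "mchnnhcn", "mmcmnhcm", "mmmmmh", "mmmmmnn"
Leaf count: 14

14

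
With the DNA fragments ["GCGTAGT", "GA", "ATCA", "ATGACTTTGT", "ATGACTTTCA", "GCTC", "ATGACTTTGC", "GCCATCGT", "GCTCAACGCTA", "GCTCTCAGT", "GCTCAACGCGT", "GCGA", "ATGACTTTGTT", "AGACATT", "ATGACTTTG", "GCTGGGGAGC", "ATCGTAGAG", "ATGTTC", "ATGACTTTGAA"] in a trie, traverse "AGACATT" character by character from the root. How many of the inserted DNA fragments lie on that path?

1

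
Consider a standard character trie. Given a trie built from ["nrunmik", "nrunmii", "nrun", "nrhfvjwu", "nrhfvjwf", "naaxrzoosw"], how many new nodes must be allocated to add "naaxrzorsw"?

3

The longest prefix of "naaxrzorsw" already in the trie is "naaxrzo" (length 7).
So 10 − 7 = 3 new nodes.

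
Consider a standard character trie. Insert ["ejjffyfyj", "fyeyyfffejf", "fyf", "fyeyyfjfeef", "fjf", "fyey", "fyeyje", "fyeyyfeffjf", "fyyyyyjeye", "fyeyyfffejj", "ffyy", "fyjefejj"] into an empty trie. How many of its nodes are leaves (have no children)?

11

A leaf is a node with no children — equivalently, the end of a word that is not a proper prefix of any other stored word.
Those words: "ejjffyfyj", "ffyy", "fjf", "fyeyje", "fyeyyfeffjf", "fyeyyfffejf", "fyeyyfffejj", "fyeyyfjfeef", "fyf", "fyjefejj", "fyyyyyjeye"
Leaf count: 11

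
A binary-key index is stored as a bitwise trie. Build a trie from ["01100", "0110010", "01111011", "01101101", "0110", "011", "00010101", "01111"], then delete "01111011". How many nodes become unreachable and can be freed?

After clearing the end-marker at "01111011", prune upward until reaching a node still needed by another word.
The suffix "011" (3 nodes) is used only by "01111011"; "01111" is itself a stored word, so pruning stops there.
Nodes removed: 3

3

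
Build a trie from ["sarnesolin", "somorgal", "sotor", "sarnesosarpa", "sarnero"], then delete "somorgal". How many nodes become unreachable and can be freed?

6

A node on "somorgal"'s path can go only if nothing else ends at it or branches off below it.
The suffix "morgal" (6 nodes) is used only by "somorgal"; the node for "so" still has the child "t", so pruning stops there.
Nodes removed: 6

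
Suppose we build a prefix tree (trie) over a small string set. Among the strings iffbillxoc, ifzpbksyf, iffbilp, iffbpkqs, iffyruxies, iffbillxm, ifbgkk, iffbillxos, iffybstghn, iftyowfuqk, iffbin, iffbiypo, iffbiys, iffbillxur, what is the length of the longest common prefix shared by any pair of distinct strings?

9

The deepest shared node is where two words last agree before diverging.
"iffbillxoc" and "iffbillxos" agree on "iffbillxo" (9 characters) before diverging; nothing deeper is shared.
Longest shared-prefix length: 9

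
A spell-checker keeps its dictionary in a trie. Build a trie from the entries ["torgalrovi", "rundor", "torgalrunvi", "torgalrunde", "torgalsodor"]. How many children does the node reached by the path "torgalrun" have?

2

The children of the "torgalrun" node are the distinct next characters among strings starting with "torgalrun".
Distinct next characters after "torgalrun": d, v.
That node has 2 child edges.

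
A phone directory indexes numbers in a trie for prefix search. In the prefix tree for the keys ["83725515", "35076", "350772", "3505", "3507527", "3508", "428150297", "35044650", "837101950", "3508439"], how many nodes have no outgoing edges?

Leaves are exactly the stored words that no other stored word extends.
Those words: "35044650", "3505", "3507527", "35076", "350772", "3508439", "428150297", "837101950", "83725515"
Leaf count: 9

9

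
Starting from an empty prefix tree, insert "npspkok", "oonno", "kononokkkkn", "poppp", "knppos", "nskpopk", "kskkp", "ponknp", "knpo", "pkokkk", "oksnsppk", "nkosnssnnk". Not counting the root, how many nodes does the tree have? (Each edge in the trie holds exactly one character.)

Insert word by word; a character creates a node only if that edge doesn't already exist:
  "npspkok" → 7 new (n, p, s, p, k, o, k)
  "oonno" → 5 new (o, o, n, n, o)
  "kononokkkkn" → 11 new (k, o, n, o, n, o, k, k, k, k, n)
  "poppp" → 5 new (p, o, p, p, p)
  "knppos" → prefix "k" already present; 5 new (n, p, p, o, s)
  "nskpopk" → prefix "n" already present; 6 new (s, k, p, o, p, k)
  "kskkp" → prefix "k" already present; 4 new (s, k, k, p)
  "ponknp" → prefix "po" already present; 4 new (n, k, n, p)
  "knpo" → prefix "knp" already present; 1 new (o)
  "pkokkk" → prefix "p" already present; 5 new (k, o, k, k, k)
  "oksnsppk" → prefix "o" already present; 7 new (k, s, n, s, p, p, k)
  "nkosnssnnk" → prefix "n" already present; 9 new (k, o, s, n, s, s, n, n, k)
Total nodes = 7 + 5 + 11 + 5 + 5 + 6 + 4 + 4 + 1 + 5 + 7 + 9 = 69

69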